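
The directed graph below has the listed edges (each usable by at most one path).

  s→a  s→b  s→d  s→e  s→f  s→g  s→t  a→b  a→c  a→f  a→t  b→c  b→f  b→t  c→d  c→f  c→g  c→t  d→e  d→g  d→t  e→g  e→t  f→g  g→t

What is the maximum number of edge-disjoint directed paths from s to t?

Assign every edge capacity 1; by Menger, the answer equals the max flow.
Path s→t (+1); total 1.
Path s→a→t (+1); total 2.
Path s→b→t (+1); total 3.
Path s→d→t (+1); total 4.
Path s→e→t (+1); total 5.
Path s→g→t (+1); total 6.
No residual s→t path; max flow = 6.
Certifying cut of size 6: {g→t, s→a, s→b, s→d, s→e, s→t}.

6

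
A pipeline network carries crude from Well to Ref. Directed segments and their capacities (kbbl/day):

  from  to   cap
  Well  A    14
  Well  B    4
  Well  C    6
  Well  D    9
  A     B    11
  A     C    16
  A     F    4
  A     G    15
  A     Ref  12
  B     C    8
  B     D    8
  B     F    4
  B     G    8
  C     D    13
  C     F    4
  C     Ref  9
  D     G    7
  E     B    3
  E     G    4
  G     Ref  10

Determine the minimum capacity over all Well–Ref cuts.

Augment Well→A→Ref: bottleneck 12, flow now 12.
Augment Well→C→Ref: bottleneck 6, flow now 18.
Augment Well→A→C→Ref: bottleneck 2, flow now 20.
Augment Well→B→C→Ref: bottleneck 1, flow now 21.
Augment Well→B→G→Ref: bottleneck 3, flow now 24.
Augment Well→D→G→Ref: bottleneck 7, flow now 31.
No augmenting path remains; maximum flow = 31.
By max-flow min-cut, the minimum cut capacity equals the max flow.
In the residual graph, reachable from Well: {Well, D}.
Min-cut edges: Well→A (14), Well→B (4), Well→C (6), D→G (7); capacity 14 + 4 + 6 + 7 = 31.

31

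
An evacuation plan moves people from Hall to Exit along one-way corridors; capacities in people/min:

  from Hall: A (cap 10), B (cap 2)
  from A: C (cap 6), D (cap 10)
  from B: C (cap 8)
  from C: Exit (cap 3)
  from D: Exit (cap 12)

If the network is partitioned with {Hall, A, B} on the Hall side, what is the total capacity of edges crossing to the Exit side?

Edges leaving {Hall, A, B}: A→C (6), A→D (10), B→C (8).
Cut capacity = 6 + 10 + 8 = 24.

24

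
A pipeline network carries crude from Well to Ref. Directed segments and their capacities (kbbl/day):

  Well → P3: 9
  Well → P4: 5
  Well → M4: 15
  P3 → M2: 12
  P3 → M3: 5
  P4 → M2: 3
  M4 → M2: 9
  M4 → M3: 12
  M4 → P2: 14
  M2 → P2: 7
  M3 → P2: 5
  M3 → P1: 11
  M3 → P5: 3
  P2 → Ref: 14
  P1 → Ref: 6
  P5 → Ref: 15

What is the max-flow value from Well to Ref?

23

Augment Well→M4→P2→Ref: bottleneck 14, flow now 14.
Augment Well→P3→M3→P1→Ref: bottleneck 5, flow now 19.
Augment Well→M4→M3→P1→Ref: bottleneck 1, flow now 20.
Augment Well→P3→M2→P2→M4→M3→P5→Ref: bottleneck 3, flow now 23. (uses reverse residual edge)
No augmenting path remains; maximum flow = 23.
In the residual graph, reachable from Well: {Well, P3, P4, M4, M2, M3, P2, P1}.
Min-cut edges: M3→P5 (3), P2→Ref (14), P1→Ref (6); capacity 3 + 14 + 6 = 23.
This cut is saturated, so no flow can exceed 23.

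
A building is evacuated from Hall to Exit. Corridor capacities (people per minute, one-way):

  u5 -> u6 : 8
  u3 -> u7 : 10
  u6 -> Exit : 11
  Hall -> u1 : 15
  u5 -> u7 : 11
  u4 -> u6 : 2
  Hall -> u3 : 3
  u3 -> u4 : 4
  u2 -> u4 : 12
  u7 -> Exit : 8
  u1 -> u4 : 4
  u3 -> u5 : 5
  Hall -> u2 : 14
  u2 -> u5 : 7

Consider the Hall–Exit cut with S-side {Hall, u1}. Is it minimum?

Given cut capacity: 14 + 3 + 4 = 21.
Augment Hall→u3→u7→Exit: bottleneck 3, flow now 3.
Augment Hall→u1→u4→u6→Exit: bottleneck 2, flow now 5.
Augment Hall→u2→u5→u6→Exit: bottleneck 7, flow now 12.
No augmenting path remains; maximum flow = 12.
In the residual graph, reachable from Hall: {Hall, u1, u2, u4}.
Min-cut edges: Hall→u3 (3), u2→u5 (7), u4→u6 (2); capacity 3 + 7 + 2 = 12.
Cut capacity 21 exceeds the max flow 12, so it is not minimum.

No — its capacity is 21, but the minimum cut has capacity 12.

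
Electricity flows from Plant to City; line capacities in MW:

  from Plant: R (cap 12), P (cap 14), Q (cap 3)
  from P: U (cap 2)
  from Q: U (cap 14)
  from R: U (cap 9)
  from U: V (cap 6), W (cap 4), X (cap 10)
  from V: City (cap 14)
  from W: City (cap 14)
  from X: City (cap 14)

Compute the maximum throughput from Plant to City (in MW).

Augment Plant→P→U→V→City: bottleneck 2, flow now 2.
Augment Plant→Q→U→V→City: bottleneck 3, flow now 5.
Augment Plant→R→U→V→City: bottleneck 1, flow now 6.
Augment Plant→R→U→W→City: bottleneck 4, flow now 10.
Augment Plant→R→U→X→City: bottleneck 4, flow now 14.
No augmenting path remains; maximum flow = 14.
In the residual graph, reachable from Plant: {Plant, P, R}.
Min-cut edges: Plant→Q (3), P→U (2), R→U (9); capacity 3 + 2 + 9 = 14.
This cut is saturated, so no flow can exceed 14.

14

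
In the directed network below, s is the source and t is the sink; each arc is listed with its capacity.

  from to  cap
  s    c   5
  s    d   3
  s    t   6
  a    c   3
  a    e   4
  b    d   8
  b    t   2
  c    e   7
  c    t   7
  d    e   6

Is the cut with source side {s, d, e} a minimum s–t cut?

Given cut capacity: 5 + 6 = 11.
Augment s→t: bottleneck 6, flow now 6.
Augment s→c→t: bottleneck 5, flow now 11.
No augmenting path remains; maximum flow = 11.
Cut capacity 11 equals the max flow, so it is a minimum cut.

Yes — it is a minimum cut (capacity 11).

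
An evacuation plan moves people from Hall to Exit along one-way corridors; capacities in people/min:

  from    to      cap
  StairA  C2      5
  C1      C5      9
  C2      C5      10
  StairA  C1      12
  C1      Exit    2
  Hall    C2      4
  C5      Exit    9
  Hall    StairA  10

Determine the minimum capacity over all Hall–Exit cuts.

Augment Hall→StairA→C1→Exit: bottleneck 2, flow now 2.
Augment Hall→C2→C5→Exit: bottleneck 4, flow now 6.
Augment Hall→StairA→C2→C5→Exit: bottleneck 5, flow now 11.
No augmenting path remains; maximum flow = 11.
By max-flow min-cut, the minimum cut capacity equals the max flow.
In the residual graph, reachable from Hall: {Hall, StairA, C2, C1, C5}.
Min-cut edges: C1→Exit (2), C5→Exit (9); capacity 2 + 9 = 11.

11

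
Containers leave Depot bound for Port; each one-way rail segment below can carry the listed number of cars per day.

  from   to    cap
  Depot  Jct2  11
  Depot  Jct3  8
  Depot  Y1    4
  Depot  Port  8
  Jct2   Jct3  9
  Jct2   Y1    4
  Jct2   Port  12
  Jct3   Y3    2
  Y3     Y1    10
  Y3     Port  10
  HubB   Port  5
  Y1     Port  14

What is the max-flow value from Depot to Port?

25

Augment Depot→Port: bottleneck 8, flow now 8.
Augment Depot→Jct2→Port: bottleneck 11, flow now 19.
Augment Depot→Y1→Port: bottleneck 4, flow now 23.
Augment Depot→Jct3→Y3→Port: bottleneck 2, flow now 25.
No augmenting path remains; maximum flow = 25.
In the residual graph, reachable from Depot: {Depot, Jct3}.
Min-cut edges: Depot→Jct2 (11), Depot→Y1 (4), Depot→Port (8), Jct3→Y3 (2); capacity 11 + 4 + 8 + 2 = 25.
This cut is saturated, so no flow can exceed 25.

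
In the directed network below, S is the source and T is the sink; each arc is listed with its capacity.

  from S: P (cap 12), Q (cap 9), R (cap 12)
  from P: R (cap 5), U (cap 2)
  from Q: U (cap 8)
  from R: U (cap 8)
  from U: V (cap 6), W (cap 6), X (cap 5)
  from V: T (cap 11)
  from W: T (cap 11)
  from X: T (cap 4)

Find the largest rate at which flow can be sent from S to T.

16

Augment S→P→U→V→T: bottleneck 2, flow now 2.
Augment S→Q→U→V→T: bottleneck 4, flow now 6.
Augment S→Q→U→W→T: bottleneck 4, flow now 10.
Augment S→R→U→W→T: bottleneck 2, flow now 12.
Augment S→R→U→X→T: bottleneck 4, flow now 16.
No augmenting path remains; maximum flow = 16.
In the residual graph, reachable from S: {S, P, Q, R, U, X}.
Min-cut edges: U→V (6), U→W (6), X→T (4); capacity 6 + 6 + 4 = 16.
This cut is saturated, so no flow can exceed 16.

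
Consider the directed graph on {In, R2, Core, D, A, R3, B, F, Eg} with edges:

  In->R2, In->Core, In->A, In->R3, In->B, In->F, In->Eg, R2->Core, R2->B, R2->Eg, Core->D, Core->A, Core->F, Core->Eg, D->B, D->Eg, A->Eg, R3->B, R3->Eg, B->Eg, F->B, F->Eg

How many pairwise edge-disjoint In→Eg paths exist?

7

Assign every edge capacity 1; by Menger, the answer equals the max flow.
Path In→Eg (+1); total 1.
Path In→R2→Eg (+1); total 2.
Path In→Core→Eg (+1); total 3.
Path In→A→Eg (+1); total 4.
Path In→R3→Eg (+1); total 5.
Path In→B→Eg (+1); total 6.
Path In→F→Eg (+1); total 7.
No residual In→Eg path; max flow = 7.
Certifying cut of size 7: {In→A, In→B, In→Core, In→Eg, In→F, In→R2, In→R3}.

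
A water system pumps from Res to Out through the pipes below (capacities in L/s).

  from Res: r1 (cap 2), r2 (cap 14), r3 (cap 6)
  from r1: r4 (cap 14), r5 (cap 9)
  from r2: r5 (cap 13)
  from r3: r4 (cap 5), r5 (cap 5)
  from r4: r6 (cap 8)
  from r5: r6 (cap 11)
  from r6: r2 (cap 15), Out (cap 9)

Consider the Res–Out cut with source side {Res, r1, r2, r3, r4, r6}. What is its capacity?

Edges leaving {Res, r1, r2, r3, r4, r6}: r1→r5 (9), r2→r5 (13), r3→r5 (5), r6→Out (9).
Cut capacity = 9 + 13 + 5 + 9 = 36.

36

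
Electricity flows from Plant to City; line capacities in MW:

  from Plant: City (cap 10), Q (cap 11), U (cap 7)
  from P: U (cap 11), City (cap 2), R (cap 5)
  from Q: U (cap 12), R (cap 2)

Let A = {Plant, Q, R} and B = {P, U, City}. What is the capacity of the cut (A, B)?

Edges leaving {Plant, Q, R}: Plant→U (7), Plant→City (10), Q→U (12).
Cut capacity = 7 + 10 + 12 = 29.

29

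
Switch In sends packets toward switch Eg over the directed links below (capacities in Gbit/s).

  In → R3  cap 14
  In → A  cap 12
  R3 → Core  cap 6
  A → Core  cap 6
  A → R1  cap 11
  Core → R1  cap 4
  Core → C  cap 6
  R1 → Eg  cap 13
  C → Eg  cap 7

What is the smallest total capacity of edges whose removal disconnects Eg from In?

Augment In→A→R1→Eg: bottleneck 11, flow now 11.
Augment In→R3→Core→R1→Eg: bottleneck 2, flow now 13.
Augment In→R3→Core→C→Eg: bottleneck 4, flow now 17.
Augment In→A→Core→C→Eg: bottleneck 1, flow now 18.
No augmenting path remains; maximum flow = 18.
By max-flow min-cut, the minimum cut capacity equals the max flow.
In the residual graph, reachable from In: {In, R3}.
Min-cut edges: In→A (12), R3→Core (6); capacity 12 + 6 = 18.

18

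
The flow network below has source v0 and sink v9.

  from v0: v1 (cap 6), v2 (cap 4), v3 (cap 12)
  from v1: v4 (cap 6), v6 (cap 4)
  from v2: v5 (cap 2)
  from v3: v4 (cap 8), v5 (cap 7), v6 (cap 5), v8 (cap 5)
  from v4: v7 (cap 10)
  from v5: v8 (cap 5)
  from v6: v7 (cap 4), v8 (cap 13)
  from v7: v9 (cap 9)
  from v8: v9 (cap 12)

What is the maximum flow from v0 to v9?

20

Augment v0→v3→v8→v9: bottleneck 5, flow now 5.
Augment v0→v1→v4→v7→v9: bottleneck 6, flow now 11.
Augment v0→v2→v5→v8→v9: bottleneck 2, flow now 13.
Augment v0→v3→v4→v7→v9: bottleneck 3, flow now 16.
Augment v0→v3→v5→v8→v9: bottleneck 3, flow now 19.
Augment v0→v3→v6→v8→v9: bottleneck 1, flow now 20.
No augmenting path remains; maximum flow = 20.
In the residual graph, reachable from v0: {v0, v2}.
Min-cut edges: v0→v1 (6), v0→v3 (12), v2→v5 (2); capacity 6 + 12 + 2 = 20.
This cut is saturated, so no flow can exceed 20.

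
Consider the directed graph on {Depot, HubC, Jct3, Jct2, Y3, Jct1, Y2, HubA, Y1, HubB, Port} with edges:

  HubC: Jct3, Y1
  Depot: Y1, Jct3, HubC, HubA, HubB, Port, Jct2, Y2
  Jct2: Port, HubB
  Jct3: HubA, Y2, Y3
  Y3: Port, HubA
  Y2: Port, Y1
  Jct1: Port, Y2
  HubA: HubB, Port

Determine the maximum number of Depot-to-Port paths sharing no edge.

5

Assign every edge capacity 1; by Menger, the answer equals the max flow.
Path Depot→Port (+1); total 1.
Path Depot→Jct2→Port (+1); total 2.
Path Depot→Y2→Port (+1); total 3.
Path Depot→HubA→Port (+1); total 4.
Path Depot→Jct3→Y3→Port (+1); total 5.
No residual Depot→Port path; max flow = 5.
Certifying cut of size 5: {Depot→Jct2, Depot→Port, HubA→Port, Jct3→Y3, Y2→Port}.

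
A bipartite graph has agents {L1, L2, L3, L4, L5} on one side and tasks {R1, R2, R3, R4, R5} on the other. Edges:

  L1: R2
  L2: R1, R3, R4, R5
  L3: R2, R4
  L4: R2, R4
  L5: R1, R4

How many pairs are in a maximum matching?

Unit-capacity flow: source→left, listed edges, right→sink; max matching = max flow.
Augmenting path L1→R2 (+1); matched 1.
Augmenting path L2→R1 (+1); matched 2.
Augmenting path L3→R4 (+1); matched 3.
Augmenting path L5→R1→L2→R3 (+1); matched 4.
No augmenting path remains; maximum matching = 4.
König certificate: {L2, L5, R2, R4} is a vertex cover of size 4 (every listed pair touches it), so no matching can be larger.

4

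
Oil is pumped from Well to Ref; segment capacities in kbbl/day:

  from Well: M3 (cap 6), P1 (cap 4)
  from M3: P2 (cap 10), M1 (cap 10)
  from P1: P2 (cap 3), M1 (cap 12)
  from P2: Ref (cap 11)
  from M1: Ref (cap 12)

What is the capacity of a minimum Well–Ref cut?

Augment Well→M3→P2→Ref: bottleneck 6, flow now 6.
Augment Well→P1→P2→Ref: bottleneck 3, flow now 9.
Augment Well→P1→M1→Ref: bottleneck 1, flow now 10.
No augmenting path remains; maximum flow = 10.
By max-flow min-cut, the minimum cut capacity equals the max flow.
In the residual graph, reachable from Well: {Well}.
Min-cut edges: Well→M3 (6), Well→P1 (4); capacity 6 + 4 = 10.

10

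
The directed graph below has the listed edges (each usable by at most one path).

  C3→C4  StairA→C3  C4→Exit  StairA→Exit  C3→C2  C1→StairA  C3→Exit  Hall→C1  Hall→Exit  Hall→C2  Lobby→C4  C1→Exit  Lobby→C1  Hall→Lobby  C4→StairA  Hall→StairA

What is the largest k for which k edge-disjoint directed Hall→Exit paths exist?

4

Assign every edge capacity 1; by Menger, the answer equals the max flow.
Path Hall→Exit (+1); total 1.
Path Hall→StairA→Exit (+1); total 2.
Path Hall→C1→Exit (+1); total 3.
Path Hall→Lobby→C4→Exit (+1); total 4.
No residual Hall→Exit path; max flow = 4.
Certifying cut of size 4: {Hall→C1, Hall→Exit, Hall→Lobby, Hall→StairA}.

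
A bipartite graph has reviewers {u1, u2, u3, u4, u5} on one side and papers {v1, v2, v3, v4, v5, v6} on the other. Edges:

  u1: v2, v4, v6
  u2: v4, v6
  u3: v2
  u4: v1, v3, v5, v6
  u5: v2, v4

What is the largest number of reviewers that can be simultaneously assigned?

4

Unit-capacity flow: source→left, listed edges, right→sink; max matching = max flow.
Augmenting path u1→v2 (+1); matched 1.
Augmenting path u2→v4 (+1); matched 2.
Augmenting path u4→v1 (+1); matched 3.
Augmenting path u3→v2→u1→v6 (+1); matched 4.
No augmenting path remains; maximum matching = 4.
König certificate: {u4, v2, v4, v6} is a vertex cover of size 4 (every listed pair touches it), so no matching can be larger.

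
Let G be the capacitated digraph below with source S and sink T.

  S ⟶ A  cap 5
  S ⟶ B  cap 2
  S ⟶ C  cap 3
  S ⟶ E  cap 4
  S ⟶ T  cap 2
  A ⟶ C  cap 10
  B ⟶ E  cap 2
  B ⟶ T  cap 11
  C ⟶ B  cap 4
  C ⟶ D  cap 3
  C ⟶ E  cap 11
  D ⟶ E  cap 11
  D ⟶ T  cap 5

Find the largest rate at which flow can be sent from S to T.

11

Augment S→T: bottleneck 2, flow now 2.
Augment S→B→T: bottleneck 2, flow now 4.
Augment S→C→B→T: bottleneck 3, flow now 7.
Augment S→A→C→B→T: bottleneck 1, flow now 8.
Augment S→A→C→D→T: bottleneck 3, flow now 11.
No augmenting path remains; maximum flow = 11.
In the residual graph, reachable from S: {S, A, C, E}.
Min-cut edges: S→B (2), S→T (2), C→B (4), C→D (3); capacity 2 + 2 + 4 + 3 = 11.
This cut is saturated, so no flow can exceed 11.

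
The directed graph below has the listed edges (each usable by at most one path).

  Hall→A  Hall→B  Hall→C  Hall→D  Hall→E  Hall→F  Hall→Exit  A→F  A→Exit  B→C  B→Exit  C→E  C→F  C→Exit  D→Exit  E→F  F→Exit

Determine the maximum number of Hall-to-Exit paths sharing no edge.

Assign every edge capacity 1; by Menger, the answer equals the max flow.
Path Hall→Exit (+1); total 1.
Path Hall→A→Exit (+1); total 2.
Path Hall→B→Exit (+1); total 3.
Path Hall→C→Exit (+1); total 4.
Path Hall→D→Exit (+1); total 5.
Path Hall→F→Exit (+1); total 6.
No residual Hall→Exit path; max flow = 6.
Certifying cut of size 6: {F→Exit, Hall→A, Hall→B, Hall→C, Hall→D, Hall→Exit}.

6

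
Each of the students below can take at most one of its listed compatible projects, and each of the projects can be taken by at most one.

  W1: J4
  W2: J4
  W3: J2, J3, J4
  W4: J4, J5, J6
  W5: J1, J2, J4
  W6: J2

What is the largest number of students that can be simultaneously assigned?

5

Unit-capacity flow: source→left, listed edges, right→sink; max matching = max flow.
Augmenting path W1→J4 (+1); matched 1.
Augmenting path W3→J2 (+1); matched 2.
Augmenting path W4→J5 (+1); matched 3.
Augmenting path W5→J1 (+1); matched 4.
Augmenting path W6→J2→W3→J3 (+1); matched 5.
No augmenting path remains; maximum matching = 5.
König certificate: {W3, W4, W5, W6, J4} is a vertex cover of size 5 (every listed pair touches it), so no matching can be larger.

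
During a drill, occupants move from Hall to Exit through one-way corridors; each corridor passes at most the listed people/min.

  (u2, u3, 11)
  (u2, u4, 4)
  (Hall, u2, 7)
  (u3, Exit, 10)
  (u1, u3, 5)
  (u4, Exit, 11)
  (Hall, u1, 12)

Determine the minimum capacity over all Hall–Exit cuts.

12

Augment Hall→u1→u3→Exit: bottleneck 5, flow now 5.
Augment Hall→u2→u3→Exit: bottleneck 5, flow now 10.
Augment Hall→u2→u4→Exit: bottleneck 2, flow now 12.
No augmenting path remains; maximum flow = 12.
By max-flow min-cut, the minimum cut capacity equals the max flow.
In the residual graph, reachable from Hall: {Hall, u1}.
Min-cut edges: Hall→u2 (7), u1→u3 (5); capacity 7 + 5 = 12.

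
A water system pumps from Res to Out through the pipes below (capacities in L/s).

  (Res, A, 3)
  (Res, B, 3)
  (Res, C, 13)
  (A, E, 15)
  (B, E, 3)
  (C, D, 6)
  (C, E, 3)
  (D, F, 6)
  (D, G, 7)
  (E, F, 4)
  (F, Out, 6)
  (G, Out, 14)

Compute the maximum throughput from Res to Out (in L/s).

Augment Res→A→E→F→Out: bottleneck 3, flow now 3.
Augment Res→B→E→F→Out: bottleneck 1, flow now 4.
Augment Res→C→D→F→Out: bottleneck 2, flow now 6.
Augment Res→C→D→G→Out: bottleneck 4, flow now 10.
No augmenting path remains; maximum flow = 10.
In the residual graph, reachable from Res: {Res, A, B, C, E}.
Min-cut edges: C→D (6), E→F (4); capacity 6 + 4 = 10.
This cut is saturated, so no flow can exceed 10.

10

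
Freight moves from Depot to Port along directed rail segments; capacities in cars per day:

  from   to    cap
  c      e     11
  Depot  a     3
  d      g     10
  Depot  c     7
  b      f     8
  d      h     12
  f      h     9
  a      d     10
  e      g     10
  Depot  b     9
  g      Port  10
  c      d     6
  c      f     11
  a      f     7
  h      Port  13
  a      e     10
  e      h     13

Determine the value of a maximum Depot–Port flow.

Augment Depot→a→d→g→Port: bottleneck 3, flow now 3.
Augment Depot→b→f→h→Port: bottleneck 8, flow now 11.
Augment Depot→c→d→g→Port: bottleneck 6, flow now 17.
Augment Depot→c→e→g→Port: bottleneck 1, flow now 18.
No augmenting path remains; maximum flow = 18.
In the residual graph, reachable from Depot: {Depot, b}.
Min-cut edges: Depot→a (3), Depot→c (7), b→f (8); capacity 3 + 7 + 8 = 18.
This cut is saturated, so no flow can exceed 18.

18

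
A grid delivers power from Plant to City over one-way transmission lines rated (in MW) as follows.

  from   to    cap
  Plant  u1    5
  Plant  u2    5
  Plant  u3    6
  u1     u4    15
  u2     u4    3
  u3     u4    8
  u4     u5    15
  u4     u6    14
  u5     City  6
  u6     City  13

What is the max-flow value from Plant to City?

14

Augment Plant→u1→u4→u5→City: bottleneck 5, flow now 5.
Augment Plant→u2→u4→u5→City: bottleneck 1, flow now 6.
Augment Plant→u2→u4→u6→City: bottleneck 2, flow now 8.
Augment Plant→u3→u4→u6→City: bottleneck 6, flow now 14.
No augmenting path remains; maximum flow = 14.
In the residual graph, reachable from Plant: {Plant, u2}.
Min-cut edges: Plant→u1 (5), Plant→u3 (6), u2→u4 (3); capacity 5 + 6 + 3 = 14.
This cut is saturated, so no flow can exceed 14.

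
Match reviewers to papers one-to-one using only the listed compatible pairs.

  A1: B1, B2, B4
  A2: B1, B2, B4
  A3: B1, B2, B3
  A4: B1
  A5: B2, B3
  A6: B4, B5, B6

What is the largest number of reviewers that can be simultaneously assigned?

Unit-capacity flow: source→left, listed edges, right→sink; max matching = max flow.
Augmenting path A1→B1 (+1); matched 1.
Augmenting path A2→B2 (+1); matched 2.
Augmenting path A3→B3 (+1); matched 3.
Augmenting path A6→B4 (+1); matched 4.
Augmenting path A4→B1→A1→B4→A6→B5 (+1); matched 5.
No augmenting path remains; maximum matching = 5.
König certificate: {A6, B1, B2, B3, B4} is a vertex cover of size 5 (every listed pair touches it), so no matching can be larger.

5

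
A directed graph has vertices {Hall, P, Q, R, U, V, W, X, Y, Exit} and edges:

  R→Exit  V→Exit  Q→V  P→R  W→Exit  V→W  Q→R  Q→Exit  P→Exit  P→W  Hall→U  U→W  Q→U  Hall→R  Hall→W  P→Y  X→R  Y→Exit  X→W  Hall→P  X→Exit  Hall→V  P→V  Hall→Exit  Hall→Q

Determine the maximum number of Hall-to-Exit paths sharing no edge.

Assign every edge capacity 1; by Menger, the answer equals the max flow.
Path Hall→Exit (+1); total 1.
Path Hall→P→Exit (+1); total 2.
Path Hall→Q→Exit (+1); total 3.
Path Hall→R→Exit (+1); total 4.
Path Hall→V→Exit (+1); total 5.
Path Hall→W→Exit (+1); total 6.
No residual Hall→Exit path; max flow = 6.
Certifying cut of size 6: {Hall→Exit, Hall→P, Hall→Q, Hall→R, Hall→V, W→Exit}.

6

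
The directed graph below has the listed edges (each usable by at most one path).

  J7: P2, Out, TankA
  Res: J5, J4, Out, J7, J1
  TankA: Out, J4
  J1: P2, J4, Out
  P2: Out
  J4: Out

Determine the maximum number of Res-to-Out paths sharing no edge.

4

Assign every edge capacity 1; by Menger, the answer equals the max flow.
Path Res→Out (+1); total 1.
Path Res→J1→Out (+1); total 2.
Path Res→J4→Out (+1); total 3.
Path Res→J7→Out (+1); total 4.
No residual Res→Out path; max flow = 4.
Certifying cut of size 4: {Res→J1, Res→J4, Res→J7, Res→Out}.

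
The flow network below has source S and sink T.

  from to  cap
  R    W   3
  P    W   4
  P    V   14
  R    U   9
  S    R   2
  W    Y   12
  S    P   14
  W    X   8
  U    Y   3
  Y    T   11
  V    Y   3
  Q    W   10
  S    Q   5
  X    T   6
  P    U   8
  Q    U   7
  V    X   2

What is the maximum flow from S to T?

17

Augment S→P→U→Y→T: bottleneck 3, flow now 3.
Augment S→P→V→X→T: bottleneck 2, flow now 5.
Augment S→P→V→Y→T: bottleneck 3, flow now 8.
Augment S→P→W→X→T: bottleneck 4, flow now 12.
Augment S→Q→W→Y→T: bottleneck 5, flow now 17.
No augmenting path remains; maximum flow = 17.
In the residual graph, reachable from S: {S, P, Q, R, U, V, W, X, Y}.
Min-cut edges: X→T (6), Y→T (11); capacity 6 + 11 = 17.
This cut is saturated, so no flow can exceed 17.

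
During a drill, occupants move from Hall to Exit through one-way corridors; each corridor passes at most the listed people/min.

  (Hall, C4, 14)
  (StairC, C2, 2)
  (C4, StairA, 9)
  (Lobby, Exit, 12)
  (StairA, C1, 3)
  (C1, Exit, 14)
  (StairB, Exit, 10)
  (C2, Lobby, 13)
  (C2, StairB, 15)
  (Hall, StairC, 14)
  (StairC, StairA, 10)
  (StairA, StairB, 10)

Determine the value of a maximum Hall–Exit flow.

Augment Hall→StairC→C2→Lobby→Exit: bottleneck 2, flow now 2.
Augment Hall→StairC→StairA→C1→Exit: bottleneck 3, flow now 5.
Augment Hall→StairC→StairA→StairB→Exit: bottleneck 7, flow now 12.
Augment Hall→C4→StairA→StairB→Exit: bottleneck 3, flow now 15.
No augmenting path remains; maximum flow = 15.
In the residual graph, reachable from Hall: {Hall, StairC, C4, StairA}.
Min-cut edges: StairC→C2 (2), StairA→C1 (3), StairA→StairB (10); capacity 2 + 3 + 10 = 15.
This cut is saturated, so no flow can exceed 15.

15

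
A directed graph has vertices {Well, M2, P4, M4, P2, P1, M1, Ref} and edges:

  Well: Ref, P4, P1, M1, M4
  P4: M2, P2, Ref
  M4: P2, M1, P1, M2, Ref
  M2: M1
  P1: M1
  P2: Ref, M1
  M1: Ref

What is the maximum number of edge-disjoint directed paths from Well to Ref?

Assign every edge capacity 1; by Menger, the answer equals the max flow.
Path Well→Ref (+1); total 1.
Path Well→P4→Ref (+1); total 2.
Path Well→M4→Ref (+1); total 3.
Path Well→M1→Ref (+1); total 4.
No residual Well→Ref path; max flow = 4.
Certifying cut of size 4: {M1→Ref, Well→M4, Well→P4, Well→Ref}.

4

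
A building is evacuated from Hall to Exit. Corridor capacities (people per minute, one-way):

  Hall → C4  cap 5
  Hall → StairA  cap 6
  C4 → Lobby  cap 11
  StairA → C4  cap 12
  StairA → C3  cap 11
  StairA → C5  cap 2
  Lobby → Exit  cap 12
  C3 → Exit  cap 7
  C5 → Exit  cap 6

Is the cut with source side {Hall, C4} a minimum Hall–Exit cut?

Given cut capacity: 6 + 11 = 17.
Augment Hall→C4→Lobby→Exit: bottleneck 5, flow now 5.
Augment Hall→StairA→C3→Exit: bottleneck 6, flow now 11.
No augmenting path remains; maximum flow = 11.
In the residual graph, reachable from Hall: {Hall}.
Min-cut edges: Hall→C4 (5), Hall→StairA (6); capacity 5 + 6 = 11.
Cut capacity 17 exceeds the max flow 11, so it is not minimum.

No — its capacity is 17, but the minimum cut has capacity 11.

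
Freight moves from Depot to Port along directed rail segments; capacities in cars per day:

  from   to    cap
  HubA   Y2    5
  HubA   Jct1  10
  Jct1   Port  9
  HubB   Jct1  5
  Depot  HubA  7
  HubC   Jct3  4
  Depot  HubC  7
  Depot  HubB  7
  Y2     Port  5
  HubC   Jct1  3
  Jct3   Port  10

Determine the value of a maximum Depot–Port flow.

18

Augment Depot→HubC→Jct3→Port: bottleneck 4, flow now 4.
Augment Depot→HubC→Jct1→Port: bottleneck 3, flow now 7.
Augment Depot→HubB→Jct1→Port: bottleneck 5, flow now 12.
Augment Depot→HubA→Jct1→Port: bottleneck 1, flow now 13.
Augment Depot→HubA→Y2→Port: bottleneck 5, flow now 18.
No augmenting path remains; maximum flow = 18.
In the residual graph, reachable from Depot: {Depot, HubC, HubB, HubA, Jct1}.
Min-cut edges: HubC→Jct3 (4), HubA→Y2 (5), Jct1→Port (9); capacity 4 + 5 + 9 = 18.
This cut is saturated, so no flow can exceed 18.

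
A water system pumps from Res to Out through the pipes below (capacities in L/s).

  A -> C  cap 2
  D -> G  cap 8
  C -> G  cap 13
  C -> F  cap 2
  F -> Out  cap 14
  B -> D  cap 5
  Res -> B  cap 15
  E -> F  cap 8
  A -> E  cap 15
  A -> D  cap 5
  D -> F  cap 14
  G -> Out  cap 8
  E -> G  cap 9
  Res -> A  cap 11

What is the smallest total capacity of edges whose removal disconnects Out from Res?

16

Augment Res→A→C→F→Out: bottleneck 2, flow now 2.
Augment Res→A→D→F→Out: bottleneck 5, flow now 7.
Augment Res→A→E→F→Out: bottleneck 4, flow now 11.
Augment Res→B→D→F→Out: bottleneck 3, flow now 14.
Augment Res→B→D→G→Out: bottleneck 2, flow now 16.
No augmenting path remains; maximum flow = 16.
By max-flow min-cut, the minimum cut capacity equals the max flow.
In the residual graph, reachable from Res: {Res, B}.
Min-cut edges: Res→A (11), B→D (5); capacity 11 + 5 = 16.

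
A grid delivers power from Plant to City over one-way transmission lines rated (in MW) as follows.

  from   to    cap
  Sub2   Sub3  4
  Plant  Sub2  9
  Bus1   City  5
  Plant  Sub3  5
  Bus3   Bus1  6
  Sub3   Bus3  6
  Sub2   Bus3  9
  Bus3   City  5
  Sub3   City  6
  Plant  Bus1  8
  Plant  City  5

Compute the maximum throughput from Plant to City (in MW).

21

Augment Plant→City: bottleneck 5, flow now 5.
Augment Plant→Sub3→City: bottleneck 5, flow now 10.
Augment Plant→Bus1→City: bottleneck 5, flow now 15.
Augment Plant→Sub2→Sub3→City: bottleneck 1, flow now 16.
Augment Plant→Sub2→Bus3→City: bottleneck 5, flow now 21.
No augmenting path remains; maximum flow = 21.
In the residual graph, reachable from Plant: {Plant, Sub2, Sub3, Bus3, Bus1}.
Min-cut edges: Plant→City (5), Sub3→City (6), Bus3→City (5), Bus1→City (5); capacity 5 + 6 + 5 + 5 = 21.
This cut is saturated, so no flow can exceed 21.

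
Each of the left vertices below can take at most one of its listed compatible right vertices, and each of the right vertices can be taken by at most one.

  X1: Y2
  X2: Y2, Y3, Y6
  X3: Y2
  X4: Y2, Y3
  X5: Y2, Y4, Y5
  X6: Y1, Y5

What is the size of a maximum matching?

Unit-capacity flow: source→left, listed edges, right→sink; max matching = max flow.
Augmenting path X1→Y2 (+1); matched 1.
Augmenting path X2→Y3 (+1); matched 2.
Augmenting path X5→Y4 (+1); matched 3.
Augmenting path X6→Y1 (+1); matched 4.
Augmenting path X4→Y3→X2→Y6 (+1); matched 5.
No augmenting path remains; maximum matching = 5.
König certificate: {X2, X4, X5, X6, Y2} is a vertex cover of size 5 (every listed pair touches it), so no matching can be larger.

5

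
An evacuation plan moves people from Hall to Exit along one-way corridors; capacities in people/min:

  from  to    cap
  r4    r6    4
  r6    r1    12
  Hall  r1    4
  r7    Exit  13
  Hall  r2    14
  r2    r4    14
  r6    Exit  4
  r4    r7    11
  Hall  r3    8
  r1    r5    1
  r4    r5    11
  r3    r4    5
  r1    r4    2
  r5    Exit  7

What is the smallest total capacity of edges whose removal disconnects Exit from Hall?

22

Augment Hall→r1→r5→Exit: bottleneck 1, flow now 1.
Augment Hall→r1→r4→r5→Exit: bottleneck 2, flow now 3.
Augment Hall→r2→r4→r5→Exit: bottleneck 4, flow now 7.
Augment Hall→r2→r4→r6→Exit: bottleneck 4, flow now 11.
Augment Hall→r2→r4→r7→Exit: bottleneck 6, flow now 17.
Augment Hall→r3→r4→r7→Exit: bottleneck 5, flow now 22.
No augmenting path remains; maximum flow = 22.
By max-flow min-cut, the minimum cut capacity equals the max flow.
In the residual graph, reachable from Hall: {Hall, r1, r3}.
Min-cut edges: Hall→r2 (14), r1→r4 (2), r1→r5 (1), r3→r4 (5); capacity 14 + 2 + 1 + 5 = 22.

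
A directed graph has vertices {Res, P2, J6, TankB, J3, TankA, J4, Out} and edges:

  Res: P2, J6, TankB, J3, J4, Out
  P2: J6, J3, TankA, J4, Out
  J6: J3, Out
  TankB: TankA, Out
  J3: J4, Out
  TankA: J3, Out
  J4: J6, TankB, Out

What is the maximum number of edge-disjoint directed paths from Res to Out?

Assign every edge capacity 1; by Menger, the answer equals the max flow.
Path Res→Out (+1); total 1.
Path Res→P2→Out (+1); total 2.
Path Res→J6→Out (+1); total 3.
Path Res→TankB→Out (+1); total 4.
Path Res→J3→Out (+1); total 5.
Path Res→J4→Out (+1); total 6.
No residual Res→Out path; max flow = 6.
Certifying cut of size 6: {Res→J3, Res→J4, Res→J6, Res→Out, Res→P2, Res→TankB}.

6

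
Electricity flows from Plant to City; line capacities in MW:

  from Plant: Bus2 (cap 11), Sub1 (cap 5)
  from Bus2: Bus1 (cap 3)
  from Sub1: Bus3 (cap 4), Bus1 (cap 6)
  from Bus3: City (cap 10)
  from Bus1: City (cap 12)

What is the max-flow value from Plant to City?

Augment Plant→Bus2→Bus1→City: bottleneck 3, flow now 3.
Augment Plant→Sub1→Bus3→City: bottleneck 4, flow now 7.
Augment Plant→Sub1→Bus1→City: bottleneck 1, flow now 8.
No augmenting path remains; maximum flow = 8.
In the residual graph, reachable from Plant: {Plant, Bus2}.
Min-cut edges: Plant→Sub1 (5), Bus2→Bus1 (3); capacity 5 + 3 = 8.
This cut is saturated, so no flow can exceed 8.

8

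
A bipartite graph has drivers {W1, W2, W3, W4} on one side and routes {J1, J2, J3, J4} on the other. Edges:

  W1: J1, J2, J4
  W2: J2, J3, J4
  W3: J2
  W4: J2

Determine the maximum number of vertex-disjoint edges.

3

Unit-capacity flow: source→left, listed edges, right→sink; max matching = max flow.
Augmenting path W1→J1 (+1); matched 1.
Augmenting path W2→J2 (+1); matched 2.
Augmenting path W3→J2→W2→J3 (+1); matched 3.
No augmenting path remains; maximum matching = 3.
König certificate: {W1, W2, J2} is a vertex cover of size 3 (every listed pair touches it), so no matching can be larger.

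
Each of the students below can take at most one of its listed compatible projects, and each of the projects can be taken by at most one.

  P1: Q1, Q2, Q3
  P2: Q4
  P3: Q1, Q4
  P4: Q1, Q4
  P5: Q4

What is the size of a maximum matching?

Unit-capacity flow: source→left, listed edges, right→sink; max matching = max flow.
Augmenting path P1→Q1 (+1); matched 1.
Augmenting path P2→Q4 (+1); matched 2.
Augmenting path P3→Q1→P1→Q2 (+1); matched 3.
No augmenting path remains; maximum matching = 3.
König certificate: {P1, Q1, Q4} is a vertex cover of size 3 (every listed pair touches it), so no matching can be larger.

3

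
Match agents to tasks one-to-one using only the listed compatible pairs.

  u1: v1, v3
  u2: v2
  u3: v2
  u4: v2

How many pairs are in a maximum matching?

Unit-capacity flow: source→left, listed edges, right→sink; max matching = max flow.
Augmenting path u1→v1 (+1); matched 1.
Augmenting path u2→v2 (+1); matched 2.
No augmenting path remains; maximum matching = 2.
König certificate: {u1, v2} is a vertex cover of size 2 (every listed pair touches it), so no matching can be larger.

2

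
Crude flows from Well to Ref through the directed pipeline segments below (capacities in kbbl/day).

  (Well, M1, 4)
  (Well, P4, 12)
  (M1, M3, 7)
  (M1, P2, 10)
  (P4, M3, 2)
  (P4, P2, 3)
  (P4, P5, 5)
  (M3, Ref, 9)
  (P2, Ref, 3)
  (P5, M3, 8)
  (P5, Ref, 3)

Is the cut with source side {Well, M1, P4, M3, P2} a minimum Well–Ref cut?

Given cut capacity: 5 + 9 + 3 = 17.
Augment Well→M1→M3→Ref: bottleneck 4, flow now 4.
Augment Well→P4→M3→Ref: bottleneck 2, flow now 6.
Augment Well→P4→P2→Ref: bottleneck 3, flow now 9.
Augment Well→P4→P5→Ref: bottleneck 3, flow now 12.
Augment Well→P4→P5→M3→Ref: bottleneck 2, flow now 14.
No augmenting path remains; maximum flow = 14.
In the residual graph, reachable from Well: {Well, P4}.
Min-cut edges: Well→M1 (4), P4→M3 (2), P4→P2 (3), P4→P5 (5); capacity 4 + 2 + 3 + 5 = 14.
Cut capacity 17 exceeds the max flow 14, so it is not minimum.

No — its capacity is 17, but the minimum cut has capacity 14.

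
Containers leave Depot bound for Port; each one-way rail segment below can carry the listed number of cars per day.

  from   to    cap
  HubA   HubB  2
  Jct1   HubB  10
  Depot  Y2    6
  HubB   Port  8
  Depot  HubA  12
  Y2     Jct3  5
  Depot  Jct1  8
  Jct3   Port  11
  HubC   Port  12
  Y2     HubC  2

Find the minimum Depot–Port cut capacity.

Augment Depot→Y2→Jct3→Port: bottleneck 5, flow now 5.
Augment Depot→Y2→HubC→Port: bottleneck 1, flow now 6.
Augment Depot→HubA→HubB→Port: bottleneck 2, flow now 8.
Augment Depot→Jct1→HubB→Port: bottleneck 6, flow now 14.
No augmenting path remains; maximum flow = 14.
By max-flow min-cut, the minimum cut capacity equals the max flow.
In the residual graph, reachable from Depot: {Depot, HubA, Jct1, HubB}.
Min-cut edges: Depot→Y2 (6), HubB→Port (8); capacity 6 + 8 = 14.

14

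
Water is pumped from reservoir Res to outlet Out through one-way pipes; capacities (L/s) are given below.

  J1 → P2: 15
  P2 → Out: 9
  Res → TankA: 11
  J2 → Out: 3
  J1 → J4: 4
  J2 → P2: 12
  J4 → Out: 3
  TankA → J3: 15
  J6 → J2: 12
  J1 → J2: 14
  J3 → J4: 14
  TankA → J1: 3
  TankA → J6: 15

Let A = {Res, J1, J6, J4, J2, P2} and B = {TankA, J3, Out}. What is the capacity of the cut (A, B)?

26

Edges leaving {Res, J1, J6, J4, J2, P2}: Res→TankA (11), J4→Out (3), J2→Out (3), P2→Out (9).
Cut capacity = 11 + 3 + 3 + 9 = 26.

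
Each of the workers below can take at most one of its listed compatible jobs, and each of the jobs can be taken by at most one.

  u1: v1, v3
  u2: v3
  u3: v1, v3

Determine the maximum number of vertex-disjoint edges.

Unit-capacity flow: source→left, listed edges, right→sink; max matching = max flow.
Augmenting path u1→v1 (+1); matched 1.
Augmenting path u2→v3 (+1); matched 2.
No augmenting path remains; maximum matching = 2.
König certificate: {v1, v3} is a vertex cover of size 2 (every listed pair touches it), so no matching can be larger.

2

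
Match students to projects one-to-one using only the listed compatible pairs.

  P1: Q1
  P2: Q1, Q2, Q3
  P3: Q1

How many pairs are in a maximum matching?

Unit-capacity flow: source→left, listed edges, right→sink; max matching = max flow.
Augmenting path P1→Q1 (+1); matched 1.
Augmenting path P2→Q2 (+1); matched 2.
No augmenting path remains; maximum matching = 2.
König certificate: {P2, Q1} is a vertex cover of size 2 (every listed pair touches it), so no matching can be larger.

2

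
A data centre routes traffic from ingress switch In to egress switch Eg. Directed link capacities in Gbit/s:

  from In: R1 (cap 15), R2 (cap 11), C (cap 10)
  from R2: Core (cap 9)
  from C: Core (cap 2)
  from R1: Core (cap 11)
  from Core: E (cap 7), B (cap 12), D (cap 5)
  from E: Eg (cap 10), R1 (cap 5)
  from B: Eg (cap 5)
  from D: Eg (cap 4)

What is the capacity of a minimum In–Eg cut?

16

Augment In→R2→Core→E→Eg: bottleneck 7, flow now 7.
Augment In→R2→Core→B→Eg: bottleneck 2, flow now 9.
Augment In→C→Core→B→Eg: bottleneck 2, flow now 11.
Augment In→R1→Core→B→Eg: bottleneck 1, flow now 12.
Augment In→R1→Core→D→Eg: bottleneck 4, flow now 16.
No augmenting path remains; maximum flow = 16.
By max-flow min-cut, the minimum cut capacity equals the max flow.
In the residual graph, reachable from In: {In, R2, C, R1, Core, B, D}.
Min-cut edges: Core→E (7), B→Eg (5), D→Eg (4); capacity 7 + 5 + 4 = 16.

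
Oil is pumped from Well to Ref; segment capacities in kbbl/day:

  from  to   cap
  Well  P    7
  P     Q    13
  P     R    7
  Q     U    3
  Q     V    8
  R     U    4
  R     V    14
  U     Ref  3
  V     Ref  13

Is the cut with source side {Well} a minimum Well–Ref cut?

Given cut capacity: 7 = 7.
Augment Well→P→Q→U→Ref: bottleneck 3, flow now 3.
Augment Well→P→Q→V→Ref: bottleneck 4, flow now 7.
No augmenting path remains; maximum flow = 7.
Cut capacity 7 equals the max flow, so it is a minimum cut.

Yes — it is a minimum cut (capacity 7).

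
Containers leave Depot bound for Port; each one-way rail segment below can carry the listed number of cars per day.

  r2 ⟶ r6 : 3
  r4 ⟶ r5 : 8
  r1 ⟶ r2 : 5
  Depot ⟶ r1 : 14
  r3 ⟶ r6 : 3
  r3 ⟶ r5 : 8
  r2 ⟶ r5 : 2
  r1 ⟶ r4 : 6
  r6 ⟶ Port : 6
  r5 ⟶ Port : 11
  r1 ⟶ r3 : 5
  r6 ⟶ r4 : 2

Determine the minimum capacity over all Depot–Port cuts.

Augment Depot→r1→r2→r5→Port: bottleneck 2, flow now 2.
Augment Depot→r1→r2→r6→Port: bottleneck 3, flow now 5.
Augment Depot→r1→r3→r5→Port: bottleneck 5, flow now 10.
Augment Depot→r1→r4→r5→Port: bottleneck 4, flow now 14.
No augmenting path remains; maximum flow = 14.
By max-flow min-cut, the minimum cut capacity equals the max flow.
In the residual graph, reachable from Depot: {Depot}.
Min-cut edges: Depot→r1 (14); capacity 14 = 14.

14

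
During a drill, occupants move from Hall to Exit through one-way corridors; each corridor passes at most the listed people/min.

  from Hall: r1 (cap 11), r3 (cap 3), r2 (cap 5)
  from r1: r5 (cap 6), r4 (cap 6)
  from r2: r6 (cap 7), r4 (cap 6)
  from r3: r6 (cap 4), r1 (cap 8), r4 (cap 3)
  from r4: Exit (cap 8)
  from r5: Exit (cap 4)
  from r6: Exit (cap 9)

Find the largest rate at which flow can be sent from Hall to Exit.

Augment Hall→r1→r4→Exit: bottleneck 6, flow now 6.
Augment Hall→r1→r5→Exit: bottleneck 4, flow now 10.
Augment Hall→r2→r4→Exit: bottleneck 2, flow now 12.
Augment Hall→r2→r6→Exit: bottleneck 3, flow now 15.
Augment Hall→r3→r6→Exit: bottleneck 3, flow now 18.
No augmenting path remains; maximum flow = 18.
In the residual graph, reachable from Hall: {Hall, r1, r5}.
Min-cut edges: Hall→r2 (5), Hall→r3 (3), r1→r4 (6), r5→Exit (4); capacity 5 + 3 + 6 + 4 = 18.
This cut is saturated, so no flow can exceed 18.

18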